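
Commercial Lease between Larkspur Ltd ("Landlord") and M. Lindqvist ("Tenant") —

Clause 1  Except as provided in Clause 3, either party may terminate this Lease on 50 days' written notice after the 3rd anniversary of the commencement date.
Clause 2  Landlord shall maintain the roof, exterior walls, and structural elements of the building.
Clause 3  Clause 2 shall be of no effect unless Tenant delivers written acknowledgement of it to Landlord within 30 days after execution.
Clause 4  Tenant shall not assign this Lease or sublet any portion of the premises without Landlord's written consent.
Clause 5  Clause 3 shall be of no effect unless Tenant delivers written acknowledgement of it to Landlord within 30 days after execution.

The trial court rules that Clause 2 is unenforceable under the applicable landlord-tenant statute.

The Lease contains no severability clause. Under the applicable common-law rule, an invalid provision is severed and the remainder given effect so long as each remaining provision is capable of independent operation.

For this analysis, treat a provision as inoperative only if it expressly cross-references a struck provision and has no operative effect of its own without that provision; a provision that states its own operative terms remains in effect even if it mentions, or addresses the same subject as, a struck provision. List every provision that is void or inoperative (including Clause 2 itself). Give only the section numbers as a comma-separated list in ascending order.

2, 3, 5

Clause 2 is struck. Clause 3 merely fixes the acknowledgement condition for Clause 2; with Clause 2 gone it has nothing to operate on and falls away. Clause 5 merely fixes the acknowledgement condition for Clause 3; with Clause 3 gone it has nothing to operate on and falls away. Clause 1 mentions Clause 3 but its own obligation stands independently of Clause 3, so Clause 1 is not affected. Under the stated default rule, only provisions that cannot operate independently fall away; the rest are enforced. Clause 1 and Clause 4 remain in effect.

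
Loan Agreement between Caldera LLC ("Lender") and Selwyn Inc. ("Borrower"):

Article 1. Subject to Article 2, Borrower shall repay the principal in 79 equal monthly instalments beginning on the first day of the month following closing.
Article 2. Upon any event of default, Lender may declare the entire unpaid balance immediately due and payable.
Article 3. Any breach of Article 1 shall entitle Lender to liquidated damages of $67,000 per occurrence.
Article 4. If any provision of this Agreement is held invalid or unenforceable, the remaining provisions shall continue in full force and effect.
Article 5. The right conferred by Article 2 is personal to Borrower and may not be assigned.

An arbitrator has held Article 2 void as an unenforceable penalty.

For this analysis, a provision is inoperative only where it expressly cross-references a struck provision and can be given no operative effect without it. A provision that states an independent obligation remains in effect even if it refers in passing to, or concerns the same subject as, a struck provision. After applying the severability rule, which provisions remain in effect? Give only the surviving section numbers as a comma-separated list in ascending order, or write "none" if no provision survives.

Article 2 is struck. The only function of Article 5 is the non-assignment of Article 2, so it cannot stand once Article 2 is removed. Article 1 mentions Article 2 but its own obligation stands independently of Article 2, so Article 1 is not affected. Under the severability clause in Article 4, the remaining provisions continue in force. Article 1, Article 3, and Article 4 remain in effect.

1, 3, 4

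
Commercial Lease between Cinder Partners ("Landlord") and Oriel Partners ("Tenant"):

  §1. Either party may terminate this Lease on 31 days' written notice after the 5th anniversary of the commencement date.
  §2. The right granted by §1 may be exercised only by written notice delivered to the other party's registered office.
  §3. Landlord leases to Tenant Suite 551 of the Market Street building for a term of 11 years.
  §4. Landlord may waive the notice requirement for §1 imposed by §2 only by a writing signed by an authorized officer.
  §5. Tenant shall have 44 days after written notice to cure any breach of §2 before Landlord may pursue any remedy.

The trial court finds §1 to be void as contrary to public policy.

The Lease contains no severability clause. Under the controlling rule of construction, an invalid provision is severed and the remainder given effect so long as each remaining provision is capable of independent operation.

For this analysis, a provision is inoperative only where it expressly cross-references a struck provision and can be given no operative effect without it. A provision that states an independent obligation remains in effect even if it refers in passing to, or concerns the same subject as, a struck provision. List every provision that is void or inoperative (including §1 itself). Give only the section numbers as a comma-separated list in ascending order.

§1 is struck. §2 merely fixes the notice requirement for §1; with §1 gone it has nothing to operate on and falls away. The only function of §4 is the waiver condition for §2, so it cannot stand once §2 is removed. §5 operates only by reference to §2, so it falls with §2. With no severability clause, the stated default rule severs what cannot stand and enforces each remaining provision that can operate on its own. Only §3 remains in effect.

1, 2, 4, 5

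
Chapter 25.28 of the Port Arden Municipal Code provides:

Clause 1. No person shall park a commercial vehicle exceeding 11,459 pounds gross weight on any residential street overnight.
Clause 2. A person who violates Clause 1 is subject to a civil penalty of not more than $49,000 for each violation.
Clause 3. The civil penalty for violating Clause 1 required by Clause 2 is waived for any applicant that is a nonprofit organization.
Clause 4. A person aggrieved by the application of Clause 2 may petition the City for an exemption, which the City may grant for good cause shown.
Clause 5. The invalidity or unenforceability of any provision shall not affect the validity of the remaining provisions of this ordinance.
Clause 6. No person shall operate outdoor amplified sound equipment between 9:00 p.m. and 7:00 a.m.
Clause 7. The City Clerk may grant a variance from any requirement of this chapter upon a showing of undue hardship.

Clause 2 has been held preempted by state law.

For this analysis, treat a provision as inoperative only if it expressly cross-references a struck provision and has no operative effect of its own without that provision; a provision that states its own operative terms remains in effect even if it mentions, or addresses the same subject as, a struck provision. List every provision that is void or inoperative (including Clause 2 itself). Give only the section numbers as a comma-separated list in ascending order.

Clause 2 is struck. The whole of Clause 3 is the nonprofit waiver of the civil penalty for violating Clause 1, defined by reference to Clause 2, so Clause 3 cannot stand once Clause 2 is removed. Clause 4 operates only by reference to Clause 2, so it falls with Clause 2. Clause 5 is a severability clause and preserves every provision that can still be given independent effect. The provisions still in force are Clause 1, Clause 5, Clause 6, and Clause 7.

2, 3, 4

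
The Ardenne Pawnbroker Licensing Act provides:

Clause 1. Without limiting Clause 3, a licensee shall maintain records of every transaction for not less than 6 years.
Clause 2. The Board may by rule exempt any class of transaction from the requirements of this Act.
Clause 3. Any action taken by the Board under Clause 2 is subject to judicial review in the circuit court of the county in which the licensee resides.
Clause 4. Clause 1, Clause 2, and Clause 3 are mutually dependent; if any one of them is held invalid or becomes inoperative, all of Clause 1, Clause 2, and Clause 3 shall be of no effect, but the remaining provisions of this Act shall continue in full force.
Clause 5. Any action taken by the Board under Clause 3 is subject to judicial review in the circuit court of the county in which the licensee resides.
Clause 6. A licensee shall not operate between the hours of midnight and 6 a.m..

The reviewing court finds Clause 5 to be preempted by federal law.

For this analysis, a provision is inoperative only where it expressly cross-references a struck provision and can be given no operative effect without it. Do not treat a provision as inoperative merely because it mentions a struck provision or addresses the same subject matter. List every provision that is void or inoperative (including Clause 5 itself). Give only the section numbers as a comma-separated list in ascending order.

Clause 5 is struck. Nothing else in the Act is defined by reference to Clause 5. Clause 4 ties Clause 1, Clause 2, and Clause 3 together, but none of those is affected here; the remaining provisions continue in force under Clause 4. That leaves Clause 1, Clause 2, Clause 3, Clause 4, and Clause 6 in effect.

5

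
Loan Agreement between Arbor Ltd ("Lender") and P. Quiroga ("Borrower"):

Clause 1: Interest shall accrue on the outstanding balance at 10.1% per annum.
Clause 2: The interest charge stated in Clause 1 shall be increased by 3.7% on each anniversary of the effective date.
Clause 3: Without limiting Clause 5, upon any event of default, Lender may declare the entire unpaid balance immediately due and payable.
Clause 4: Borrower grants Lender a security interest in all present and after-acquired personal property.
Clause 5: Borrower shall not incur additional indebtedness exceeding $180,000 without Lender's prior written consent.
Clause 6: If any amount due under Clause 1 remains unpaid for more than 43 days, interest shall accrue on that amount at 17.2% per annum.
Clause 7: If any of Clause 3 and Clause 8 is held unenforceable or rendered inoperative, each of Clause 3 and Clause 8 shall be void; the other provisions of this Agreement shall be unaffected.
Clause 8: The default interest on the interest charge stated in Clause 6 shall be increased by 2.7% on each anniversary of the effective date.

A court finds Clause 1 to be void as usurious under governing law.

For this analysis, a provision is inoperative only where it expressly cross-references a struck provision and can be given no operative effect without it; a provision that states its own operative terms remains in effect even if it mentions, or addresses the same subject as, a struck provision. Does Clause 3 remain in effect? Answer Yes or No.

Clause 1 is struck. Clause 2 has no operative effect of its own apart from Clause 1 and is therefore inoperative. Clause 6 operates only by reference to Clause 1, so it falls with Clause 1. Clause 8 does nothing except set the escalation of the default interest on the interest charge by reference to Clause 6; with Clause 6 gone it has no independent effect and is inoperative. Clause 7 declares Clause 3 and Clause 8 mutually dependent; since one of them has fallen, all of them are of no effect. That brings down Clause 3 as well. The remainder continues in force under Clause 7. The provisions still in force are Clause 4, Clause 5, and Clause 7. Clause 3 is among the inoperative provisions, so the answer is no.

No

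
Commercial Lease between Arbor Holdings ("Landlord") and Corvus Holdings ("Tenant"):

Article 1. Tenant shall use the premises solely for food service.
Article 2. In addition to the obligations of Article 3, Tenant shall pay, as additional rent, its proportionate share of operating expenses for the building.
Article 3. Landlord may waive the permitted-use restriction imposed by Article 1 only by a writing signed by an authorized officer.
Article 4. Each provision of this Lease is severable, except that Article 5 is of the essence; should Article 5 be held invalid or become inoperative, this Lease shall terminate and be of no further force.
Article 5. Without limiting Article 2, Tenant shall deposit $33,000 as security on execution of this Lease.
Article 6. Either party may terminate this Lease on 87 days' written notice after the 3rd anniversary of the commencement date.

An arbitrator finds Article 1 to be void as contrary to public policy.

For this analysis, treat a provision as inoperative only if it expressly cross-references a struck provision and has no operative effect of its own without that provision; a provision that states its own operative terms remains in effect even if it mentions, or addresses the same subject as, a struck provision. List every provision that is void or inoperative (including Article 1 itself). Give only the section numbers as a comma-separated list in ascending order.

1, 3

Article 1 is struck. Article 3 operates only by reference to Article 1, so it falls with Article 1. Article 2 mentions Article 3 but its own obligation stands independently of Article 3, so Article 2 is not affected. Article 4 makes Article 5 an essential term, but Article 5 is unaffected, so the severability proviso in Article 4 preserves the remaining provisions. That leaves Article 2, Article 4, Article 5, and Article 6 in effect.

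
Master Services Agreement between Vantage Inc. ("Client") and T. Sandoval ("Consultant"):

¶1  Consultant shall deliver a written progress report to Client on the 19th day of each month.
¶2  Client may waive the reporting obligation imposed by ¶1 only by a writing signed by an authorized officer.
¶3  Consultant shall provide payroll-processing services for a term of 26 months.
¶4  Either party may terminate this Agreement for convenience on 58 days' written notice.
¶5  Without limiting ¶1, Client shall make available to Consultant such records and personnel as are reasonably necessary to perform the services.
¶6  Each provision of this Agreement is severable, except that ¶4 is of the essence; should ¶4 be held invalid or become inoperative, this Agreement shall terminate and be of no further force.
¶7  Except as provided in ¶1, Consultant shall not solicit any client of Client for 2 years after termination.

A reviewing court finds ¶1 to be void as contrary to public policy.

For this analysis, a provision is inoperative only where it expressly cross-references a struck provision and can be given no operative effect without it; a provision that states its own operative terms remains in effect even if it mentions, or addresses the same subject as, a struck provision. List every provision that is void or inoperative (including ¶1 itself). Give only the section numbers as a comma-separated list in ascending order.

1, 2

¶1 is struck. The only function of ¶2 is the waiver condition for ¶1, so it cannot stand once ¶1 is removed. ¶5 mentions ¶1 but its own obligation stands independently of ¶1, so ¶5 is not affected. Although ¶7 refers to ¶1, its operative terms do not depend on ¶1, so it remains in effect. ¶6 makes ¶4 an essential term, but ¶4 is unaffected, so the severability proviso in ¶6 preserves the remaining provisions. That leaves ¶3, ¶4, ¶5, ¶6, and ¶7 in effect.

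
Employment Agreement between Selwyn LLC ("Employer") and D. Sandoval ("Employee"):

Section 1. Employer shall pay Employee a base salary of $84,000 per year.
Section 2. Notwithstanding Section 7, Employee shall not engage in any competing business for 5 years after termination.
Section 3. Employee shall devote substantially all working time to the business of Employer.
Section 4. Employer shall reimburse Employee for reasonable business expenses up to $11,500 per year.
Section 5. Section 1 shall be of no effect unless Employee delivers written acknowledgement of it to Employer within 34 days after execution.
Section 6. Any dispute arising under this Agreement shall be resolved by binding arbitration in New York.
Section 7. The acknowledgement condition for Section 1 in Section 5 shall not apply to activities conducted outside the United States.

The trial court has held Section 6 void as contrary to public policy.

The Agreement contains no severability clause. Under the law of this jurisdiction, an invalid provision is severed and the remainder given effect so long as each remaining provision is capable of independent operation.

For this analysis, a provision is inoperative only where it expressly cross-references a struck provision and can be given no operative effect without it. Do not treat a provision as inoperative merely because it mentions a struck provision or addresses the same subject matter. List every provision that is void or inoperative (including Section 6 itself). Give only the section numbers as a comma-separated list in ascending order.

Section 6 is struck. Nothing else in the Agreement is defined by reference to Section 6. Under the stated default rule, only provisions that cannot operate independently fall away; the rest are enforced. That leaves Section 1, Section 2, Section 3, Section 4, Section 5, and Section 7 in effect.

6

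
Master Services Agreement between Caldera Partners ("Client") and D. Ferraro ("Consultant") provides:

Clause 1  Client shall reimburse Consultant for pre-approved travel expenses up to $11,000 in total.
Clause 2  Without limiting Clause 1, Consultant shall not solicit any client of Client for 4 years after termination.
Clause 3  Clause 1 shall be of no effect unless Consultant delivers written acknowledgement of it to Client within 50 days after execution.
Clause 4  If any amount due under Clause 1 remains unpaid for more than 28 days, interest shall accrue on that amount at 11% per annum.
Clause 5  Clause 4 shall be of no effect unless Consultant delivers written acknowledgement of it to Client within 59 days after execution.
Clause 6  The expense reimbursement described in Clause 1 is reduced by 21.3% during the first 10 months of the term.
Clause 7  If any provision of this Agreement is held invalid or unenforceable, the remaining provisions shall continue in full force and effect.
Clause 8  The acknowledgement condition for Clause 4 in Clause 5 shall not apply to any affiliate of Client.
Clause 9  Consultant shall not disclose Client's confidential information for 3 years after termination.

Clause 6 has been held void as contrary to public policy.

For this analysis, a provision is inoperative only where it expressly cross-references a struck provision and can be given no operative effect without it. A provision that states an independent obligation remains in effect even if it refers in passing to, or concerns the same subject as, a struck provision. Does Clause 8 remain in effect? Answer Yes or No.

Yes

Clause 6 is struck. No other provision's operative terms depend on Clause 6. Clause 7 is a severability clause and preserves every provision that can still be given independent effect. Clause 1, Clause 2, Clause 3, Clause 4, Clause 5, Clause 7, Clause 8, and Clause 9 remain in effect. Clause 8 is among the surviving provisions, so the answer is yes.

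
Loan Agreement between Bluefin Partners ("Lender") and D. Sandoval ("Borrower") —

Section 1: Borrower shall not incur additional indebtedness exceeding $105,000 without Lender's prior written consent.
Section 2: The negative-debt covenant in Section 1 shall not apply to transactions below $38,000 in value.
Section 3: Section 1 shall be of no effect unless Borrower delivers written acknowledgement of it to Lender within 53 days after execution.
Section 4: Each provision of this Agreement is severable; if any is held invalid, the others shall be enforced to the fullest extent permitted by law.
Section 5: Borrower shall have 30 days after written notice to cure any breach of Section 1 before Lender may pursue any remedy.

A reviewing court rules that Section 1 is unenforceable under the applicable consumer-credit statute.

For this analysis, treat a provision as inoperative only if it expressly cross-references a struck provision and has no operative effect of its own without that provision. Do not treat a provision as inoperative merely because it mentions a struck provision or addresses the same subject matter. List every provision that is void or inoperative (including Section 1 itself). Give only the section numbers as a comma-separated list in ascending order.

1, 2, 3, 5

Section 1 is struck. Section 2 operates only by reference to Section 1, so it falls with Section 1. Section 3 has no operative effect of its own apart from Section 1 and is therefore inoperative. The only function of Section 5 is the cure period for breach of Section 1, so it cannot stand once Section 1 is removed. Section 4 is a severability clause and preserves every provision that can still be given independent effect. Only Section 4 remains in effect.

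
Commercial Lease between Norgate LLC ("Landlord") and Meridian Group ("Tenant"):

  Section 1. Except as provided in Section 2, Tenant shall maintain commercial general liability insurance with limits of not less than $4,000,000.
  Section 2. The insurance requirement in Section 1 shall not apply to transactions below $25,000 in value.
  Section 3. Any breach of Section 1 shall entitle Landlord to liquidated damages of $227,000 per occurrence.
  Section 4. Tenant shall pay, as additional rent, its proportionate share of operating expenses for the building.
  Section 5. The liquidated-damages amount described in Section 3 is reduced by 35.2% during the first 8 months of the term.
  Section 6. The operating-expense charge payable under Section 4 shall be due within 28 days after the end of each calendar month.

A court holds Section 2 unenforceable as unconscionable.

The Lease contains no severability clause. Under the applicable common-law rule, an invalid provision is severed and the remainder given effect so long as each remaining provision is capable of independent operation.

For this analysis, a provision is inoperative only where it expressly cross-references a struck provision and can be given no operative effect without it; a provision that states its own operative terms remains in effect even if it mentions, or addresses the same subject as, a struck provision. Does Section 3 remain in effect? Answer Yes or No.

Section 2 is struck. Although Section 1 refers to Section 2, its operative terms do not depend on Section 2, so it remains in effect. No other provision's operative terms depend on Section 2. Under the stated default rule, only provisions that cannot operate independently fall away; the rest are enforced. The provisions still in force are Section 1, Section 3, Section 4, Section 5, and Section 6. Section 3 is among the surviving provisions, so the answer is yes.

Yes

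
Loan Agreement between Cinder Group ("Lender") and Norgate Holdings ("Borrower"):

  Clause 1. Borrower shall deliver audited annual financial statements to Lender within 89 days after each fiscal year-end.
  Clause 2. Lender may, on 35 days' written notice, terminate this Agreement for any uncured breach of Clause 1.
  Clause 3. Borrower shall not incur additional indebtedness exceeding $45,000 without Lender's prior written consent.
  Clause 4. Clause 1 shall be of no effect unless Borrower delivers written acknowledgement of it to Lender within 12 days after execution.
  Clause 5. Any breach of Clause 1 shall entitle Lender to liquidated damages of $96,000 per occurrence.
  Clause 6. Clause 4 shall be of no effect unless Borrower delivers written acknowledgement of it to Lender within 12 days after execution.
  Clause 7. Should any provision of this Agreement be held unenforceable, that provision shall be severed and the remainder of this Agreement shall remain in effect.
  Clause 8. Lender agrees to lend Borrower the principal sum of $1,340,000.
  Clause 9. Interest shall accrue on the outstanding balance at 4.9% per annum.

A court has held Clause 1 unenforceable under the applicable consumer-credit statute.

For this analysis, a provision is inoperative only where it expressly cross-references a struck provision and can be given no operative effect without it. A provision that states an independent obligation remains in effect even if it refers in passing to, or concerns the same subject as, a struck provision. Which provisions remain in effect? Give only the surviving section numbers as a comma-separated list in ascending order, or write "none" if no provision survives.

Clause 1 is struck. Clause 2 has no operative effect of its own apart from Clause 1 and is therefore inoperative. Clause 4 operates only by reference to Clause 1, so it falls with Clause 1. Clause 5 does nothing except set the liquidated-damages amount by reference to Clause 1; with Clause 1 gone it has no independent effect and is inoperative. Clause 6 has no operative effect of its own apart from Clause 4 and is therefore inoperative. Clause 7 is a severability clause and preserves every provision that can still be given independent effect. Clause 3, Clause 7, Clause 8, and Clause 9 remain in effect.

3, 7, 8, 9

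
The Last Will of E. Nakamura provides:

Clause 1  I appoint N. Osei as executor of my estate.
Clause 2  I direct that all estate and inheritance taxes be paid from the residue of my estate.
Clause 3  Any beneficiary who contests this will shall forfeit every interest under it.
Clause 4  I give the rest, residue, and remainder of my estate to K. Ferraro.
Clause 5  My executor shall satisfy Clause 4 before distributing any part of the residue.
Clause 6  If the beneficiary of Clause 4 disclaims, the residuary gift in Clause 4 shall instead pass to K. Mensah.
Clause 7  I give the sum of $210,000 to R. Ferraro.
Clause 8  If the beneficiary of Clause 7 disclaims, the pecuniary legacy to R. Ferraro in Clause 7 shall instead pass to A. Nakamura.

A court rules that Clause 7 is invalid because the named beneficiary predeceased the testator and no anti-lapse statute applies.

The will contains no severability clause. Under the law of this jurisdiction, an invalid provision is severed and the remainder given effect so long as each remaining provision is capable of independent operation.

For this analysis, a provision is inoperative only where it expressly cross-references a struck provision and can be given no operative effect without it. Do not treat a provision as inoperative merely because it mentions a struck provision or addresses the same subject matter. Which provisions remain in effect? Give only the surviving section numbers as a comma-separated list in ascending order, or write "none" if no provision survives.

1, 2, 3, 4, 5, 6

Clause 7 is struck. Clause 8 operates only by reference to Clause 7, so it falls with Clause 7. Under the stated default rule, only provisions that cannot operate independently fall away; the rest are enforced. Clause 1, Clause 2, Clause 3, Clause 4, Clause 5, and Clause 6 remain in effect.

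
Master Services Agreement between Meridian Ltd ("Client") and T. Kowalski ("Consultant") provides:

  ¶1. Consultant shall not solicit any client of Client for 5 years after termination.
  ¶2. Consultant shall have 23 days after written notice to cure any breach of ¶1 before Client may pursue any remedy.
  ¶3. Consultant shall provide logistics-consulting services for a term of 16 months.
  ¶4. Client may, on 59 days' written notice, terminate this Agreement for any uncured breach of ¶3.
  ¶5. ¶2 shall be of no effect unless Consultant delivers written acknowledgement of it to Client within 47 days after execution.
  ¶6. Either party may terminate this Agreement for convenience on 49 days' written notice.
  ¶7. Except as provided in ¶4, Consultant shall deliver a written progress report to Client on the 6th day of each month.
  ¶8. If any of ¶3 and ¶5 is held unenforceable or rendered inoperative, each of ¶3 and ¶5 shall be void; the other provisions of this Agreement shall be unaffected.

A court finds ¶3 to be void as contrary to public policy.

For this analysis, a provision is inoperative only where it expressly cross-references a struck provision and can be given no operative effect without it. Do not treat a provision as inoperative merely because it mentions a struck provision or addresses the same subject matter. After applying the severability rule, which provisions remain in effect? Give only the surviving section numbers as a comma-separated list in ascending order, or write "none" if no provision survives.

1, 2, 6, 7, 8

¶3 is struck. ¶4 has no operative effect of its own apart from ¶3 and is therefore inoperative. Although ¶7 refers to ¶4, its operative terms do not depend on ¶4, so it remains in effect. ¶8 declares ¶3 and ¶5 mutually dependent; since one of them has fallen, all of them are of no effect. That brings down ¶5 as well. The remainder continues in force under ¶8. ¶1, ¶2, ¶6, ¶7, and ¶8 remain in effect.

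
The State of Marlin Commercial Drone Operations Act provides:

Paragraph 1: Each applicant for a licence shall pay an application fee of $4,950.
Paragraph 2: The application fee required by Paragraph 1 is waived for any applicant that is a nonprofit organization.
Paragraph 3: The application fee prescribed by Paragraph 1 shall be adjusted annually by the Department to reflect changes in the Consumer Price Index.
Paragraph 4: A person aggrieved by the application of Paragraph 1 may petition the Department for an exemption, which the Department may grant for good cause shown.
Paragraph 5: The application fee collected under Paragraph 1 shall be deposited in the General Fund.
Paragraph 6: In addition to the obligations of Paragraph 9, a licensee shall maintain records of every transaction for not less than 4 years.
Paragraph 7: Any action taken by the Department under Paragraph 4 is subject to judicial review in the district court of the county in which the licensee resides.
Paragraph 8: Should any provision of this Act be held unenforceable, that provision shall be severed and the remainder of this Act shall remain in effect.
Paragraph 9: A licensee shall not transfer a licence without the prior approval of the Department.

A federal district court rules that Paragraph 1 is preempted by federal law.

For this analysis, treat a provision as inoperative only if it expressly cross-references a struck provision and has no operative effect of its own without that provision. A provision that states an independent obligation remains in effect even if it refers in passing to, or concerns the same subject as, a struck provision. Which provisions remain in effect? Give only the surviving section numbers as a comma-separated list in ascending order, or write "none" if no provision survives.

Paragraph 1 is struck. The whole of Paragraph 2 is the nonprofit waiver of the application fee, defined by reference to Paragraph 1, so Paragraph 2 cannot stand once Paragraph 1 is removed. Paragraph 3 operates only by reference to Paragraph 1, so it falls with Paragraph 1. The only function of Paragraph 4 is the exemption procedure for Paragraph 1, so it cannot stand once Paragraph 1 is removed. The whole of Paragraph 5 is the disposition of the application fee, defined by reference to Paragraph 1, so Paragraph 5 cannot stand once Paragraph 1 is removed. Paragraph 7 operates only by reference to Paragraph 4, so it falls with Paragraph 4. Under the severability clause in Paragraph 8, the remaining provisions continue in force. The provisions still in force are Paragraph 6, Paragraph 8, and Paragraph 9.

6, 8, 9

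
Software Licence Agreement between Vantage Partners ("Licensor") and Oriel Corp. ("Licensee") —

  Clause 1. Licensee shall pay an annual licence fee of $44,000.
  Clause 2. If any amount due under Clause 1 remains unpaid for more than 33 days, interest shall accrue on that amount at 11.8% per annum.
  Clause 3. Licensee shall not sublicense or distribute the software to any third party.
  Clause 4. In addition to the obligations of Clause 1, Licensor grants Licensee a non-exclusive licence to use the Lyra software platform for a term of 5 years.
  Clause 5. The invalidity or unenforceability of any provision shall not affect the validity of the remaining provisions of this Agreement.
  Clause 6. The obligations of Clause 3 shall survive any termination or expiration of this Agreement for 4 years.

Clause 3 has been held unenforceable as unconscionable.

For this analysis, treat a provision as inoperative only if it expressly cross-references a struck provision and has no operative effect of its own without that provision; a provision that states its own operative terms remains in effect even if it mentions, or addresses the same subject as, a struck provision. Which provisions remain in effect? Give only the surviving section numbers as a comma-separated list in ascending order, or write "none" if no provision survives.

1, 2, 4, 5

Clause 3 is struck. Clause 6 has no operative effect of its own apart from Clause 3 and is therefore inoperative. Clause 5 is a severability clause and preserves every provision that can still be given independent effect. The provisions still in force are Clause 1, Clause 2, Clause 4, and Clause 5.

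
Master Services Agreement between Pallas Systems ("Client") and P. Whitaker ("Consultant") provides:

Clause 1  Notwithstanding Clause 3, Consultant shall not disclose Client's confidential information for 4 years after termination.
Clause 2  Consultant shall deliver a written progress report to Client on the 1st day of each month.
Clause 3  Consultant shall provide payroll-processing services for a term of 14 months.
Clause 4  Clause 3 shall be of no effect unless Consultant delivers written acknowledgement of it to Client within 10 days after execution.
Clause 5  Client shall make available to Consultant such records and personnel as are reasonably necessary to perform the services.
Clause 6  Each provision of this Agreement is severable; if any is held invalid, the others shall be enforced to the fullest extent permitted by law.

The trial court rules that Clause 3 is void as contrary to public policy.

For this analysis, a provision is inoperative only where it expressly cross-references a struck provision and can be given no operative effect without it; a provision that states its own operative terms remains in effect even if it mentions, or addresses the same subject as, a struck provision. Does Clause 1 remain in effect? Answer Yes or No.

Clause 3 is struck. Clause 4 merely fixes the acknowledgement condition for Clause 3; with Clause 3 gone it has nothing to operate on and falls away. Clause 1 mentions Clause 3 but its own obligation stands independently of Clause 3, so Clause 1 is not affected. Under the severability clause in Clause 6, the remaining provisions continue in force. The provisions still in force are Clause 1, Clause 2, Clause 5, and Clause 6. Clause 1 is among the surviving provisions, so the answer is yes.

Yes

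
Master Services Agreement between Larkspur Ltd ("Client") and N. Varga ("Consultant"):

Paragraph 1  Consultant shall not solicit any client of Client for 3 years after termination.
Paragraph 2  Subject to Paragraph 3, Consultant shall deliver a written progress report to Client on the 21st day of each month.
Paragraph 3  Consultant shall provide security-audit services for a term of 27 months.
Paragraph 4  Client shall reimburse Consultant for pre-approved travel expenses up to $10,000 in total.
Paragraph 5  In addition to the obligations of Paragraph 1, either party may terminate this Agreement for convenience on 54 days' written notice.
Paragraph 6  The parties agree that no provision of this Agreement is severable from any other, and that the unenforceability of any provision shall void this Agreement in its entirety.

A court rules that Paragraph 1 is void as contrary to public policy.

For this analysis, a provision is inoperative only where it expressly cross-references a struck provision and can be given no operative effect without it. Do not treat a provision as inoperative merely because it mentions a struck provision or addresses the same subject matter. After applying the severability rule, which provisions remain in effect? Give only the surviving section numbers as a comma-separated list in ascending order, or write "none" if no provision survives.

none

Paragraph 1 is struck. No other provision's operative terms depend on Paragraph 1. Paragraph 6 provides that the Agreement is not severable, so the invalidity of any one provision voids the entire Agreement. No provision of the Agreement survives.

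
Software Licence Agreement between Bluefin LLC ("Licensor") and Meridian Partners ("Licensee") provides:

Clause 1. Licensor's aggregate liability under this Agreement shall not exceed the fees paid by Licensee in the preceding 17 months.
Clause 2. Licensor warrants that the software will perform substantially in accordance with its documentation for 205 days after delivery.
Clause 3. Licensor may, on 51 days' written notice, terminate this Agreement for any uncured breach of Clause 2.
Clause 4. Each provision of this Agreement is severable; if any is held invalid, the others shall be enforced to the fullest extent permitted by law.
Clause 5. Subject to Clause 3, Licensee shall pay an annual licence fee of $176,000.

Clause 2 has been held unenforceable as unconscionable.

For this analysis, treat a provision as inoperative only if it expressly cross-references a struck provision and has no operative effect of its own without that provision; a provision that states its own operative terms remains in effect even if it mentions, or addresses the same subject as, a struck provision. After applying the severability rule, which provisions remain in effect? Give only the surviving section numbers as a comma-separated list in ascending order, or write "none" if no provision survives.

Clause 2 is struck. Clause 3 has no operative effect of its own apart from Clause 2 and is therefore inoperative. Although Clause 5 refers to Clause 3, its operative terms do not depend on Clause 3, so it remains in effect. Under the severability clause in Clause 4, the remaining provisions continue in force. Clause 1, Clause 4, and Clause 5 remain in effect.

1, 4, 5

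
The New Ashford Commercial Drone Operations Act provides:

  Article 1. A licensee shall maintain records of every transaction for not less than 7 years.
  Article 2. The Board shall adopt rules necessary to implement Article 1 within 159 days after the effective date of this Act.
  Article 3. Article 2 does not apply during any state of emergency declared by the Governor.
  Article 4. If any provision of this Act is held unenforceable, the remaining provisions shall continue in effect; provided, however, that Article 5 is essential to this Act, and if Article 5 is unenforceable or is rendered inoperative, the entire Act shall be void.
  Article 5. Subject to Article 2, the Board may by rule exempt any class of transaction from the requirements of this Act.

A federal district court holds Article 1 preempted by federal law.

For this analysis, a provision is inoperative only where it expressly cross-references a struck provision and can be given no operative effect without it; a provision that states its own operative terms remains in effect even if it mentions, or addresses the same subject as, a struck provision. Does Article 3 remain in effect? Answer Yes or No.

No

Article 1 is struck. Article 2 operates only by reference to Article 1, so it falls with Article 1. The only function of Article 3 is the emergency suspension of Article 2, so it cannot stand once Article 2 is removed. Article 5 mentions Article 2 but its own obligation stands independently of Article 2, so Article 5 is not affected. Article 4 makes Article 5 an essential term, but Article 5 is unaffected, so the severability proviso in Article 4 preserves the remaining provisions. Article 4 and Article 5 remain in effect. Article 3 is among the inoperative provisions, so the answer is no.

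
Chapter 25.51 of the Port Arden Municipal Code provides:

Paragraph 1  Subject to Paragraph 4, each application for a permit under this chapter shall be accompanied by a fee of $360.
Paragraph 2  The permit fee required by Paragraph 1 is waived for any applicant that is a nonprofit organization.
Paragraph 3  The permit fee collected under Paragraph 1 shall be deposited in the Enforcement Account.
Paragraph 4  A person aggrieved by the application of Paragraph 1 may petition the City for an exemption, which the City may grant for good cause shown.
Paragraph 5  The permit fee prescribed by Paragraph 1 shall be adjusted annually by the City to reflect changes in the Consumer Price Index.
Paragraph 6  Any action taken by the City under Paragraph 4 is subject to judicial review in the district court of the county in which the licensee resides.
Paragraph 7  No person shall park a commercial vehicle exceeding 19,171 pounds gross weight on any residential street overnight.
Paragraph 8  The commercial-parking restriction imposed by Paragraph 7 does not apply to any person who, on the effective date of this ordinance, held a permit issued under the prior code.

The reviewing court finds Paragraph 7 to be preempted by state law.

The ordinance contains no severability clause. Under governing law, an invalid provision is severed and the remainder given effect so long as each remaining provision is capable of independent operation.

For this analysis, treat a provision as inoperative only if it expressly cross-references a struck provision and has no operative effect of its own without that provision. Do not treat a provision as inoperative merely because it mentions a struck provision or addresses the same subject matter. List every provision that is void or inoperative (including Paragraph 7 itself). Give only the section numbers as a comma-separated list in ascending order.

Paragraph 7 is struck. Paragraph 8 merely fixes the grandfather exemption from Paragraph 7; with Paragraph 7 gone it has nothing to operate on and falls away. Under the stated default rule, only provisions that cannot operate independently fall away; the rest are enforced. Paragraph 1, Paragraph 2, Paragraph 3, Paragraph 4, Paragraph 5, and Paragraph 6 remain in effect.

7, 8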